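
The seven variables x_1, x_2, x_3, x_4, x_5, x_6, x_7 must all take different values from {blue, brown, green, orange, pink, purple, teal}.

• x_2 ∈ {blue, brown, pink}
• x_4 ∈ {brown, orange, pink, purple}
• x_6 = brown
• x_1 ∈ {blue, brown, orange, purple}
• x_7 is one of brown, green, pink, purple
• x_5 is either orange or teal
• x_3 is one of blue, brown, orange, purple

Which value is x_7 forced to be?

green

x_6 must be brown (only option left). Remove brown from x_1, x_2, x_3, x_4, x_7.
The 6 still-open variables together cover exactly {blue, green, orange, pink, purple, teal} — 6 values for 6 variables — and green appears only in x_7's list, so x_7 = green.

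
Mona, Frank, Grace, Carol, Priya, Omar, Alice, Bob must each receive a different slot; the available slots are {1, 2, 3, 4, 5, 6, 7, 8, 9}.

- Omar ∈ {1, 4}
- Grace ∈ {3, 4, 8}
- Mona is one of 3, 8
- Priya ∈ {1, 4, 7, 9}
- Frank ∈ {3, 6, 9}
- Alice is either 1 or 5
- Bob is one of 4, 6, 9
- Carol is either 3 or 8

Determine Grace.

4

The 8 variables together cover exactly {1, 3, 4, 5, 6, 7, 8, 9} — 8 values for 8 variables — and 5 appears only in Alice's list, so Alice = 5.
The 7 still-open variables draw from only 7 values {1, 3, 4, 6, 7, 8, 9}, so each is used; only Priya can be 7, hence Priya = 7.
Among the 6 still-open variables, 1 fits only Omar (and all 6 values in {1, 3, 4, 6, 8, 9} must be used), so Omar = 1.
The 2 variables Mona and Carol are confined to {3, 8}, which locks those values in; drop them from Frank, Grace.
So Grace = 4.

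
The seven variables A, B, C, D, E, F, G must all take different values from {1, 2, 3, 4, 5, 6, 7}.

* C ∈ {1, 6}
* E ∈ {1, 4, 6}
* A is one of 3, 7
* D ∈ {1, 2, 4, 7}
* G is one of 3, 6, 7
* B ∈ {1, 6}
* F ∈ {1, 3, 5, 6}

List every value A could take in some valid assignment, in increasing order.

The 7 variables together cover exactly {1, 2, 3, 4, 5, 6, 7} — 7 values for 7 variables — and 2 appears only in D's list, so D = 2.
The 6 still-open variables together cover exactly {1, 3, 4, 5, 6, 7} — 6 values for 6 variables — and 4 appears only in E's list, so E = 4.
Among the 5 still-open variables, 5 fits only F (and all 5 values in {1, 3, 5, 6, 7} must be used), so F = 5.
B and C share exactly the 2 values {1, 6}; by pigeonhole those values go to them, so strike 1, 6 from G.
No further eliminations apply; A can still be any of 3, 7.

3, 7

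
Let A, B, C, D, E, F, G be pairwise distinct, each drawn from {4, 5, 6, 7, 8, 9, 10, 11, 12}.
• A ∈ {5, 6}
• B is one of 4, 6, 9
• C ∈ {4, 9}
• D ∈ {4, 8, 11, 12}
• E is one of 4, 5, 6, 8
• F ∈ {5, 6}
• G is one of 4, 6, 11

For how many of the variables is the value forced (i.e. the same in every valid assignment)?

3

The 7 variables draw from only 7 values {4, 5, 6, 8, 9, 11, 12}, so each is used; only D can be 12, hence D = 12.
Among the 6 still-open variables, 8 fits only E (and all 6 values in {4, 5, 6, 8, 9, 11} must be used), so E = 8.
Among the 5 still-open variables, 11 fits only G (and all 5 values in {4, 5, 6, 9, 11} must be used), so G = 11.
A and F share exactly the 2 values {5, 6}; by pigeonhole those values go to them, so strike 5, 6 from B.
Determined: D=12, E=8, G=11. The other variables each still have more than one consistent value. That makes 3.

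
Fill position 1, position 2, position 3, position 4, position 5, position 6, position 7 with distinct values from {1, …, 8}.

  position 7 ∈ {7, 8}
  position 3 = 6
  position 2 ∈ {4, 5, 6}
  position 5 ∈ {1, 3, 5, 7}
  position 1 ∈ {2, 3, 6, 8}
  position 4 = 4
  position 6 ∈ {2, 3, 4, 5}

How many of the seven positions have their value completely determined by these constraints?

3

position 3's domain is down to {6}, so position 3 = 6. Strike 6 from position 1, position 2.
position 4 has just one choice, so position 4 = 4. Remove 4 from position 2, position 6.
position 2 must be 5 (only option left). Eliminate 5 elsewhere: position 5, position 6.
Determined: position 2=5, position 3=6, position 4=4. The other positions each still have more than one consistent value. That makes 3.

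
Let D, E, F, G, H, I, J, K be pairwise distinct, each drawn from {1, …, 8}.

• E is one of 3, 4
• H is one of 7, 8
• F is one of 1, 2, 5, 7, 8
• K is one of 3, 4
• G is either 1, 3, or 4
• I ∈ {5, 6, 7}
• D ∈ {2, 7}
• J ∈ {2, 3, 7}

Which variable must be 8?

H

Among the 8 variables, 6 fits only I (and all 8 values in {1, 2, 3, 4, 5, 6, 7, 8} must be used), so I = 6.
The 7 still-open variables together cover exactly {1, 2, 3, 4, 5, 7, 8} — 7 values for 7 variables — and 5 appears only in F's list, so F = 5.
Among the 6 still-open variables, 1 fits only G (and all 6 values in {1, 2, 3, 4, 7, 8} must be used), so G = 1.
Among the 5 still-open variables, 8 fits only H (and all 5 values in {2, 3, 4, 7, 8} must be used), so H = 8.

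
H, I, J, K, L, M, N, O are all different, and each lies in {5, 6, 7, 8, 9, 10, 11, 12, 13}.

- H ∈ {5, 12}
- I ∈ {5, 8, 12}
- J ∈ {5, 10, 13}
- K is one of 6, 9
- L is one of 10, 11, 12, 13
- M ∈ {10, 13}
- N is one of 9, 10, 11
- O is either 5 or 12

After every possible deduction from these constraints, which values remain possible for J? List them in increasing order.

10, 13

Among the 8 variables, 6 fits only K (and all 8 values in {5, 6, 8, 9, 10, 11, 12, 13} must be used), so K = 6.
The 7 still-open variables together cover exactly {5, 8, 9, 10, 11, 12, 13} — 7 values for 7 variables — and 8 appears only in I's list, so I = 8.
The 6 still-open variables draw from only 6 values {5, 9, 10, 11, 12, 13}, so each is used; only N can be 9, hence N = 9.
The 5 still-open variables together cover exactly {5, 10, 11, 12, 13} — 5 values for 5 variables — and 11 appears only in L's list, so L = 11.
H and O share exactly the 2 values {5, 12}; by pigeonhole those values go to them, so strike 5, 12 from J.
No further eliminations apply; J can still be any of 10, 13.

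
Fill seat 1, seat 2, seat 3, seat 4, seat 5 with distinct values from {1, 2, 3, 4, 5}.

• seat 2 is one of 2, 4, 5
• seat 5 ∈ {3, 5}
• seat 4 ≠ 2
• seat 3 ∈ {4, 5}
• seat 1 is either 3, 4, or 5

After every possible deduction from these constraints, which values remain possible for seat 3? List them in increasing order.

4, 5

Among the 5 variables, 1 fits only seat 4 (and all 5 values in {1, 2, 3, 4, 5} must be used), so seat 4 = 1.
Among the 4 still-open variables, 2 fits only seat 2 (and all 4 values in {2, 3, 4, 5} must be used), so seat 2 = 2.
No further eliminations apply; seat 3 can still be any of 4, 5.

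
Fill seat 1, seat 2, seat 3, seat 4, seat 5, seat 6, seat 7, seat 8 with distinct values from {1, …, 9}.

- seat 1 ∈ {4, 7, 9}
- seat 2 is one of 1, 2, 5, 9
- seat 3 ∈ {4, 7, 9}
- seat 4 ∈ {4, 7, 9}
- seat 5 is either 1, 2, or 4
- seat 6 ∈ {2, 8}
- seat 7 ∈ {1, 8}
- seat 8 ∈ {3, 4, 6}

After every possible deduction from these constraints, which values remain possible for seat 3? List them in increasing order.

seat 1, seat 3, seat 4 share exactly the 3 values {4, 7, 9}; by pigeonhole those values go to them, so strike 4, 7, 9 from seat 2, seat 5, seat 8.
seat 5, seat 6, seat 7 share exactly the 3 values {1, 2, 8}; by pigeonhole those values go to them, so strike 1, 2, 8 from seat 2.
seat 2 must be 5 (only option left).
No further eliminations apply; seat 3 can still be any of 4, 7, 9.

4, 7, 9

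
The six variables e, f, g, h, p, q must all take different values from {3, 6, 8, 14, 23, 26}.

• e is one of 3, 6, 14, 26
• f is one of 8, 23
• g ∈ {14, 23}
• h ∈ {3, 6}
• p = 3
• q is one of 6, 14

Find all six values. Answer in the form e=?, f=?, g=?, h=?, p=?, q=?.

e=26, f=8, g=23, h=6, p=3, q=14

p's domain is down to {3}, so p = 3. Strike 3 from e, h.
h's domain is down to {6}, so h = 6. Eliminate 6 elsewhere: e, q.
q must be 14 (only option left). Remove 14 from e, g.
e has just one choice, so e = 26.
g has just one choice, so g = 23. Strike 23 from f.
That leaves f = 8.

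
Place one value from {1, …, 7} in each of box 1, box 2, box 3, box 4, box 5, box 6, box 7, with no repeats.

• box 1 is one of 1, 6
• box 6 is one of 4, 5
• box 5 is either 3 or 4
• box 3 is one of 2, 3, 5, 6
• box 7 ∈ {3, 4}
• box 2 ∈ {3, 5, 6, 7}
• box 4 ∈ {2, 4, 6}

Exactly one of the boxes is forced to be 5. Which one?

Among the 7 variables, 1 fits only box 1 (and all 7 values in {1, 2, 3, 4, 5, 6, 7} must be used), so box 1 = 1.
The 6 still-open variables draw from only 6 values {2, 3, 4, 5, 6, 7}, so each is used; only box 2 can be 7, hence box 2 = 7.
The 2 variables box 5 and box 7 are confined to {3, 4}, which locks those values in; drop them from box 3, box 4, box 6.
So 5 goes to box 6.

box 6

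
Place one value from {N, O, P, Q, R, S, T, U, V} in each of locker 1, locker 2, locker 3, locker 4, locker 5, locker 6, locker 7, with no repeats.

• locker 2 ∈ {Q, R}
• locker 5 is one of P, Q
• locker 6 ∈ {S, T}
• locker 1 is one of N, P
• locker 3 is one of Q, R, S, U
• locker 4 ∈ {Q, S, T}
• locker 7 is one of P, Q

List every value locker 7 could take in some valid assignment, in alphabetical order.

The 7 variables draw from only 7 values {N, P, Q, R, S, T, U}, so each is used; only locker 1 can be N, hence locker 1 = N.
Among the 6 still-open variables, U fits only locker 3 (and all 6 values in {P, Q, R, S, T, U} must be used), so locker 3 = U.
The 5 still-open variables together cover exactly {P, Q, R, S, T} — 5 values for 5 variables — and R appears only in locker 2's list, so locker 2 = R.
The 2 variables locker 5 and locker 7 are confined to {P, Q}, which locks those values in; drop them from locker 4.
No further eliminations apply; locker 7 can still be any of P, Q.

P, Q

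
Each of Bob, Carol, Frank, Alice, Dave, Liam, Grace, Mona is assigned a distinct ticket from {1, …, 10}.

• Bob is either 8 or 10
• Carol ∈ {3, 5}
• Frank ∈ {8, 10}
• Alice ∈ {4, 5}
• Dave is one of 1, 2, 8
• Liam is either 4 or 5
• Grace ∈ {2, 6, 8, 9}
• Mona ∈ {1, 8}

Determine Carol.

Bob and Frank share exactly the 2 values {8, 10}; by pigeonhole those values go to them, so strike 8, 10 from Dave, Grace, Mona.
Mona has just one choice, so Mona = 1. Eliminate 1 elsewhere: Dave.
Dave must be 2 (only option left). Eliminate 2 elsewhere: Grace.
The 2 variables Alice and Liam are confined to {4, 5}, which locks those values in; drop them from Carol.
So Carol = 3.

3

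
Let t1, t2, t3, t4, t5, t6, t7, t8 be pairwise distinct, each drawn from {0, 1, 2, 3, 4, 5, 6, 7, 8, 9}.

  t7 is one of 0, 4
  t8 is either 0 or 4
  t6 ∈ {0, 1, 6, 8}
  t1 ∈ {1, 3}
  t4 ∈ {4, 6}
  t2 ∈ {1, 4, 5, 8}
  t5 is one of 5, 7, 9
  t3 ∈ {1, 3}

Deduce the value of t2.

5

The 2 variables t1 and t3 are confined to {1, 3}, which locks those values in; drop them from t2, t6.
t7 and t8 share exactly the 2 values {0, 4}; by pigeonhole those values go to them, so strike 0, 4 from t2, t4, t6.
t4 has just one choice, so t4 = 6. Strike 6 from t6.
t6's domain is down to {8}, so t6 = 8. Remove 8 from t2.
So t2 = 5.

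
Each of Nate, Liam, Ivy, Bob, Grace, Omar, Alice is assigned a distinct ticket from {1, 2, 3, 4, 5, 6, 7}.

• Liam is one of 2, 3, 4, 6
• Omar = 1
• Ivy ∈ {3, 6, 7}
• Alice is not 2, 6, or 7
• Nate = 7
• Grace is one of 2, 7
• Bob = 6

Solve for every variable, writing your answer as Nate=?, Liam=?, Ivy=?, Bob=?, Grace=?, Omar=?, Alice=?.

Nate's domain is down to {7}, so Nate = 7. Remove 7 from Ivy, Grace.
Bob must be 6 (only option left). Strike 6 from Liam, Ivy.
Grace's domain is down to {2}, so Grace = 2. Remove 2 from Liam.
Omar has just one choice, so Omar = 1. Remove 1 from Alice.
Ivy's domain is down to {3}, so Ivy = 3. Strike 3 from Liam, Alice.
Liam has just one choice, so Liam = 4. Eliminate 4 elsewhere: Alice.
Alice's domain is down to {5}, so Alice = 5.

Nate=7, Liam=4, Ivy=3, Bob=6, Grace=2, Omar=1, Alice=5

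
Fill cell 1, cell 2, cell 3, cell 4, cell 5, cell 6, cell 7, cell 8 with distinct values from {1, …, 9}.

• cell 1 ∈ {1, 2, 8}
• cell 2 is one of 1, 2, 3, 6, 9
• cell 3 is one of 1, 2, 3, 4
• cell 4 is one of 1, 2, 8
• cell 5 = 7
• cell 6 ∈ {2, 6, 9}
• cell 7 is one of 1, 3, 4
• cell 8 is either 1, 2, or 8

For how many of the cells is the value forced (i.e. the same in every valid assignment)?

1

cell 5 must be 7 (only option left).
The 3 variables cell 1, cell 4, cell 8 are confined to {1, 2, 8}, which locks those values in; drop them from cell 2, cell 3, cell 6, cell 7.
cell 3 and cell 7 share exactly the 2 values {3, 4}; by pigeonhole those values go to them, so strike 3, 4 from cell 2.
Determined: cell 5=7. The other cells each still have more than one consistent value. That makes 1.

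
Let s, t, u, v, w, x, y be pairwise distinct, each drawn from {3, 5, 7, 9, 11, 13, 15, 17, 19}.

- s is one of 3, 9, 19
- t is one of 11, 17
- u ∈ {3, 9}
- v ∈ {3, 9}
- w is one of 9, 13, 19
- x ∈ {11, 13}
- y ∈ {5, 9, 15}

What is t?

u and v share exactly the 2 values {3, 9}; by pigeonhole those values go to them, so strike 3, 9 from s, w, y.
s's domain is down to {19}, so s = 19. Remove 19 from w.
w's domain is down to {13}, so w = 13. Remove 13 from x.
x's domain is down to {11}, so x = 11. Eliminate 11 elsewhere: t.
So t = 17.

17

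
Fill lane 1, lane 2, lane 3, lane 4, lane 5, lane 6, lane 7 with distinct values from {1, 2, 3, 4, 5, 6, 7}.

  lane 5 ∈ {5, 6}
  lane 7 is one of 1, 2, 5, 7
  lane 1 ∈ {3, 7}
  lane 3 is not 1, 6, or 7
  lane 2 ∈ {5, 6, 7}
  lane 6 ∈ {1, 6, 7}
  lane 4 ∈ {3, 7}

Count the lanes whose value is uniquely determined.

Among the 7 variables, 4 fits only lane 3 (and all 7 values in {1, 2, 3, 4, 5, 6, 7} must be used), so lane 3 = 4.
The 6 still-open variables draw from only 6 values {1, 2, 3, 5, 6, 7}, so each is used; only lane 7 can be 2, hence lane 7 = 2.
The 5 still-open variables together cover exactly {1, 3, 5, 6, 7} — 5 values for 5 variables — and 1 appears only in lane 6's list, so lane 6 = 1.
lane 1 and lane 4 between them cover only {3, 7} — a naked pair. Remove those values from lane 2.
Determined: lane 3=4, lane 6=1, lane 7=2. The other lanes each still have more than one consistent value. That makes 3.

3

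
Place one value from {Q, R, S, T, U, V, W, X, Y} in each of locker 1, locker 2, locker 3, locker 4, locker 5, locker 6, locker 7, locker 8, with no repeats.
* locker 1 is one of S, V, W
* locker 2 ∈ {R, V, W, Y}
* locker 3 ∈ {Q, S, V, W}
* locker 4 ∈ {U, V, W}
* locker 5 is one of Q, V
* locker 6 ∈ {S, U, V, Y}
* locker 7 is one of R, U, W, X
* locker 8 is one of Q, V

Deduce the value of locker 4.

Among the 8 variables, X fits only locker 7 (and all 8 values in {Q, R, S, U, V, W, X, Y} must be used), so locker 7 = X.
The 7 still-open variables together cover exactly {Q, R, S, U, V, W, Y} — 7 values for 7 variables — and R appears only in locker 2's list, so locker 2 = R.
The 6 still-open variables together cover exactly {Q, S, U, V, W, Y} — 6 values for 6 variables — and Y appears only in locker 6's list, so locker 6 = Y.
Among the 5 still-open variables, U fits only locker 4 (and all 5 values in {Q, S, U, V, W} must be used), so locker 4 = U.

U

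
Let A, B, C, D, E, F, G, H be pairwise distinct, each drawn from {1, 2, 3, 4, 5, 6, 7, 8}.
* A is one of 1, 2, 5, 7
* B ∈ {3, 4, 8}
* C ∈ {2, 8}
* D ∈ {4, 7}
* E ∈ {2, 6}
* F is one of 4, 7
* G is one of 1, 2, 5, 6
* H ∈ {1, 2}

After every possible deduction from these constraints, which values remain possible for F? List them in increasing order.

The 8 variables draw from only 8 values {1, 2, 3, 4, 5, 6, 7, 8}, so each is used; only B can be 3, hence B = 3.
The 7 still-open variables draw from only 7 values {1, 2, 4, 5, 6, 7, 8}, so each is used; only C can be 8, hence C = 8.
D and F between them cover only {4, 7} — a naked pair. Remove those values from A.
No further eliminations apply; F can still be any of 4, 7.

4, 7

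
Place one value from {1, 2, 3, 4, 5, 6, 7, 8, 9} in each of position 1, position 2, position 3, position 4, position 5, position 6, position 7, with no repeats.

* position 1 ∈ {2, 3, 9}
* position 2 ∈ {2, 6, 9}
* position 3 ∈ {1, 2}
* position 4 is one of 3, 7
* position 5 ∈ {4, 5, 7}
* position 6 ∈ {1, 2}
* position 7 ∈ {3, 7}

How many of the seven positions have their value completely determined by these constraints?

The 2 variables position 3 and position 6 are confined to {1, 2}, which locks those values in; drop them from position 1, position 2.
position 4 and position 7 share exactly the 2 values {3, 7}; by pigeonhole those values go to them, so strike 3, 7 from position 1, position 5.
position 1 must be 9 (only option left). Strike 9 from position 2.
position 2 has just one choice, so position 2 = 6.
Determined: position 1=9, position 2=6. The other positions each still have more than one consistent value. That makes 2.

2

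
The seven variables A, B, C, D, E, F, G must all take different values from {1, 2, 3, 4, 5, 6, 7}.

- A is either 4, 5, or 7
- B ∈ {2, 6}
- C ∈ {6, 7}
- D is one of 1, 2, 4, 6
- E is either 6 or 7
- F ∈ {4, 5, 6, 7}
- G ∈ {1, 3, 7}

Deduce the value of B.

2

Among the 7 variables, 3 fits only G (and all 7 values in {1, 2, 3, 4, 5, 6, 7} must be used), so G = 3.
Among the 6 still-open variables, 1 fits only D (and all 6 values in {1, 2, 4, 5, 6, 7} must be used), so D = 1.
The 5 still-open variables draw from only 5 values {2, 4, 5, 6, 7}, so each is used; only B can be 2, hence B = 2.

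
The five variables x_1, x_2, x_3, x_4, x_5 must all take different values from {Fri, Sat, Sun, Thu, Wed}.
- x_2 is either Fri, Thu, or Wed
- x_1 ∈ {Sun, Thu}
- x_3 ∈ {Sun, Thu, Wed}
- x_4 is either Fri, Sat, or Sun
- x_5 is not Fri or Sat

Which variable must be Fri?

The 5 variables draw from only 5 values {Fri, Sat, Sun, Thu, Wed}, so each is used; only x_4 can be Sat, hence x_4 = Sat.
The 4 still-open variables together cover exactly {Fri, Sun, Thu, Wed} — 4 values for 4 variables — and Fri appears only in x_2's list, so x_2 = Fri.

x_2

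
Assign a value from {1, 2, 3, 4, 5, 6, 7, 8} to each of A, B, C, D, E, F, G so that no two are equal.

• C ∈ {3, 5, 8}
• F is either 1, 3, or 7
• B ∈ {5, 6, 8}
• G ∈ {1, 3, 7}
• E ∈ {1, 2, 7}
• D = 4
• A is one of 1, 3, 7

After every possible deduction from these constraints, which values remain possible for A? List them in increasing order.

D's domain is down to {4}, so D = 4.
A, F, G share exactly the 3 values {1, 3, 7}; by pigeonhole those values go to them, so strike 1, 3, 7 from C, E.
E's domain is down to {2}, so E = 2.
No further eliminations apply; A can still be any of 1, 3, 7.

1, 3, 7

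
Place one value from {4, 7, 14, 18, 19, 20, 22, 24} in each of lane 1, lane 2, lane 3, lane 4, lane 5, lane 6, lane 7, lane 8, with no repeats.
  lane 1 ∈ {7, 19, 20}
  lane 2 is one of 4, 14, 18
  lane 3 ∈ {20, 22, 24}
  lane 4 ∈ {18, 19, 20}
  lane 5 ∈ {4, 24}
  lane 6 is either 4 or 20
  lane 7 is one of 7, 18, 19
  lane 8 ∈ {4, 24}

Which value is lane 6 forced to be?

The 8 variables draw from only 8 values {4, 7, 14, 18, 19, 20, 22, 24}, so each is used; only lane 2 can be 14, hence lane 2 = 14.
The 7 still-open variables together cover exactly {4, 7, 18, 19, 20, 22, 24} — 7 values for 7 variables — and 22 appears only in lane 3's list, so lane 3 = 22.
The 2 variables lane 5 and lane 8 are confined to {4, 24}, which locks those values in; drop them from lane 6.
So lane 6 = 20.

20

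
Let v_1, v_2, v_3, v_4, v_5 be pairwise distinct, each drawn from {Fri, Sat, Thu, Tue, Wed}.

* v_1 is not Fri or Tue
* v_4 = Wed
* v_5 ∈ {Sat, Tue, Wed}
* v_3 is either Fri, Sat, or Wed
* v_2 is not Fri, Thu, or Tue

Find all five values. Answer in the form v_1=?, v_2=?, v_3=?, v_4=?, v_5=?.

v_1=Thu, v_2=Sat, v_3=Fri, v_4=Wed, v_5=Tue

v_4 must be Wed (only option left). Remove Wed from v_1, v_2, v_3, v_5.
v_2 has just one choice, so v_2 = Sat. Remove Sat from v_1, v_3, v_5.
v_3's domain is down to {Fri}, so v_3 = Fri.
v_5 has just one choice, so v_5 = Tue.
v_1 must be Thu (only option left).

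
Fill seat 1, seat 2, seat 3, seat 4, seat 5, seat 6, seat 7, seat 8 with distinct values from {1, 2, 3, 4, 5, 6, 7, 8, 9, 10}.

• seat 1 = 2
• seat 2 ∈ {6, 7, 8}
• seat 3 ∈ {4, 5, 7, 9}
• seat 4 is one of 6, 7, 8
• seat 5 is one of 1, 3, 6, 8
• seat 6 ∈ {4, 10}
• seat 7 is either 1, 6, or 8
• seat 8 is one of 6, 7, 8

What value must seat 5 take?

3

seat 1 must be 2 (only option left).
seat 2, seat 4, seat 8 between them cover only {6, 7, 8} — a naked triple. Remove those values from seat 3, seat 5, seat 7.
seat 7 has just one choice, so seat 7 = 1. Remove 1 from seat 5.
So seat 5 = 3.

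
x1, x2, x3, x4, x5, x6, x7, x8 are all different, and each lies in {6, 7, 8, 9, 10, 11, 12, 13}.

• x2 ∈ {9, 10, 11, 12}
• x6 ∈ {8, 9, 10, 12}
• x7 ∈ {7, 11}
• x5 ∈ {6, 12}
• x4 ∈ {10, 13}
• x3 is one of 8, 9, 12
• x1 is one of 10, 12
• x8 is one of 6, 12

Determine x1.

The 8 variables together cover exactly {6, 7, 8, 9, 10, 11, 12, 13} — 8 values for 8 variables — and 7 appears only in x7's list, so x7 = 7.
The 7 still-open variables draw from only 7 values {6, 8, 9, 10, 11, 12, 13}, so each is used; only x2 can be 11, hence x2 = 11.
The 6 still-open variables together cover exactly {6, 8, 9, 10, 12, 13} — 6 values for 6 variables — and 13 appears only in x4's list, so x4 = 13.
x5 and x8 between them cover only {6, 12} — a naked pair. Remove those values from x1, x3, x6.
So x1 = 10.

10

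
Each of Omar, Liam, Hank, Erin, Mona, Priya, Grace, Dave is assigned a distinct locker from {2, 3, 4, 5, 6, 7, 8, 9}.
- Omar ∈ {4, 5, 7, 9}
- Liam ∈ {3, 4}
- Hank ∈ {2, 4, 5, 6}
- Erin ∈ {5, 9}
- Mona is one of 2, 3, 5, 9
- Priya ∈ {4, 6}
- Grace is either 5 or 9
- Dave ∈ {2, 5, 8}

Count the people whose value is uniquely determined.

2

The 8 variables draw from only 8 values {2, 3, 4, 5, 6, 7, 8, 9}, so each is used; only Omar can be 7, hence Omar = 7.
The 7 still-open variables draw from only 7 values {2, 3, 4, 5, 6, 8, 9}, so each is used; only Dave can be 8, hence Dave = 8.
Erin and Grace between them cover only {5, 9} — a naked pair. Remove those values from Hank, Mona.
Determined: Omar=7, Dave=8. The other people each still have more than one consistent value. That makes 2.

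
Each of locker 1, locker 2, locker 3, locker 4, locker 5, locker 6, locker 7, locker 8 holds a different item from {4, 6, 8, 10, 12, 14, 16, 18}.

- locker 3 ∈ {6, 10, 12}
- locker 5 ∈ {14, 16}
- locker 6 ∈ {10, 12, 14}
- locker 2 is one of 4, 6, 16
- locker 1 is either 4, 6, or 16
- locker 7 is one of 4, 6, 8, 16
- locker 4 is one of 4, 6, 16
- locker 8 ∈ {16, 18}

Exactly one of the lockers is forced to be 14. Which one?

locker 5

The 8 variables draw from only 8 values {4, 6, 8, 10, 12, 14, 16, 18}, so each is used; only locker 7 can be 8, hence locker 7 = 8.
Among the 7 still-open variables, 18 fits only locker 8 (and all 7 values in {4, 6, 10, 12, 14, 16, 18} must be used), so locker 8 = 18.
locker 1, locker 2, locker 4 share exactly the 3 values {4, 6, 16}; by pigeonhole those values go to them, so strike 4, 6, 16 from locker 3, locker 5.
So 14 goes to locker 5.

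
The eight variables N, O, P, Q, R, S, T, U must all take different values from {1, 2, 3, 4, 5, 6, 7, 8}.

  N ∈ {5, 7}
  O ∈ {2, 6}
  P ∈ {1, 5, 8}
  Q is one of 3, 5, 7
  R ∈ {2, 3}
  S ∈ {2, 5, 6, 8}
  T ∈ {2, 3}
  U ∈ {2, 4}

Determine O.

6

The 8 variables draw from only 8 values {1, 2, 3, 4, 5, 6, 7, 8}, so each is used; only P can be 1, hence P = 1.
Among the 7 still-open variables, 4 fits only U (and all 7 values in {2, 3, 4, 5, 6, 7, 8} must be used), so U = 4.
Among the 6 still-open variables, 8 fits only S (and all 6 values in {2, 3, 5, 6, 7, 8} must be used), so S = 8.
The 5 still-open variables draw from only 5 values {2, 3, 5, 6, 7}, so each is used; only O can be 6, hence O = 6.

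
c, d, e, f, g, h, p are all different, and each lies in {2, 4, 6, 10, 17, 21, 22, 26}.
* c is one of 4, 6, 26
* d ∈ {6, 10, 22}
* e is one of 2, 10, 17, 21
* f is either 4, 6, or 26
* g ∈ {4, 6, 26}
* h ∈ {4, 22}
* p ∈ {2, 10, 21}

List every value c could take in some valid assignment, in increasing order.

c, f, g share exactly the 3 values {4, 6, 26}; by pigeonhole those values go to them, so strike 4, 6, 26 from d, h.
That leaves h = 22. Remove 22 from d.
That leaves d = 10. So e, p can't be 10.
No further eliminations apply; c can still be any of 4, 6, 26.

4, 6, 26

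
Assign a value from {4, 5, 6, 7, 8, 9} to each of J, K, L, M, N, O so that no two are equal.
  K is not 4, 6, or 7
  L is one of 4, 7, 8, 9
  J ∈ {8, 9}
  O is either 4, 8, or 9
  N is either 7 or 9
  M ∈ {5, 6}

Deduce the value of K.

The 6 variables draw from only 6 values {4, 5, 6, 7, 8, 9}, so each is used; only M can be 6, hence M = 6.
The 5 still-open variables together cover exactly {4, 5, 7, 8, 9} — 5 values for 5 variables — and 5 appears only in K's list, so K = 5.

5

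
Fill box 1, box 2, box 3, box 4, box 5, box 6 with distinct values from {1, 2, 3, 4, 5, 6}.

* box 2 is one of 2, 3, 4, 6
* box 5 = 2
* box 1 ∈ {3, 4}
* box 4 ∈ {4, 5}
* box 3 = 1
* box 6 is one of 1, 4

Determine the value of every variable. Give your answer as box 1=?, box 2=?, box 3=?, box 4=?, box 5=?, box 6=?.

box 1=3, box 2=6, box 3=1, box 4=5, box 5=2, box 6=4

box 3 has just one choice, so box 3 = 1. So box 6 can't be 1.
box 5's domain is down to {2}, so box 5 = 2. Strike 2 from box 2.
box 6 must be 4 (only option left). Strike 4 from box 1, box 2, box 4.
box 1 must be 3 (only option left). Eliminate 3 elsewhere: box 2.
box 2's domain is down to {6}, so box 2 = 6.
That leaves box 4 = 5.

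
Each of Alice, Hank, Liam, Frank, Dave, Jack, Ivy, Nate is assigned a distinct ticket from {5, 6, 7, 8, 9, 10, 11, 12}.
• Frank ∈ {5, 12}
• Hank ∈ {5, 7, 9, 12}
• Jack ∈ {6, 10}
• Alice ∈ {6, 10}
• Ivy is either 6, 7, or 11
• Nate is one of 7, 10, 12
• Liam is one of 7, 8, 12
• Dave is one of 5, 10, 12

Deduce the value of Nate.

7

The 8 variables together cover exactly {5, 6, 7, 8, 9, 10, 11, 12} — 8 values for 8 variables — and 8 appears only in Liam's list, so Liam = 8.
The 7 still-open variables draw from only 7 values {5, 6, 7, 9, 10, 11, 12}, so each is used; only Hank can be 9, hence Hank = 9.
The 6 still-open variables together cover exactly {5, 6, 7, 10, 11, 12} — 6 values for 6 variables — and 11 appears only in Ivy's list, so Ivy = 11.
The 5 still-open variables draw from only 5 values {5, 6, 7, 10, 12}, so each is used; only Nate can be 7, hence Nate = 7.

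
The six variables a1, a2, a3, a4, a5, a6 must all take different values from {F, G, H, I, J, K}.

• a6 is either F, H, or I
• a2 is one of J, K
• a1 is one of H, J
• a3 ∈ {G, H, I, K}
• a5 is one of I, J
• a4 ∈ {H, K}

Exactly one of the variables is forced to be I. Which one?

a5

The 6 variables together cover exactly {F, G, H, I, J, K} — 6 values for 6 variables — and F appears only in a6's list, so a6 = F.
The 5 still-open variables together cover exactly {G, H, I, J, K} — 5 values for 5 variables — and G appears only in a3's list, so a3 = G.
The 4 still-open variables draw from only 4 values {H, I, J, K}, so each is used; only a5 can be I, hence a5 = I.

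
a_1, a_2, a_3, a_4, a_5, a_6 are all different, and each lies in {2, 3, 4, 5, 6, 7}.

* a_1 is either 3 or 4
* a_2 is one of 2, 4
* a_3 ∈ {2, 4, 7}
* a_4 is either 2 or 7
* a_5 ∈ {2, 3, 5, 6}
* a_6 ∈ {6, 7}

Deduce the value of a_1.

Among the 6 variables, 5 fits only a_5 (and all 6 values in {2, 3, 4, 5, 6, 7} must be used), so a_5 = 5.
The 5 still-open variables draw from only 5 values {2, 3, 4, 6, 7}, so each is used; only a_1 can be 3, hence a_1 = 3.

3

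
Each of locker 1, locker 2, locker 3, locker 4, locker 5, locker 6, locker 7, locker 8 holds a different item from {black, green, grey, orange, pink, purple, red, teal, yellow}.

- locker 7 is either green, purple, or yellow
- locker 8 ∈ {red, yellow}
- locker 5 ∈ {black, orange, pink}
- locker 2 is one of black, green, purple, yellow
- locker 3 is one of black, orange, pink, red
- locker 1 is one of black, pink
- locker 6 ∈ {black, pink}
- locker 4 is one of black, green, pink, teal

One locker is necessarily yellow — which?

The 8 variables together cover exactly {black, green, orange, pink, purple, red, teal, yellow} — 8 values for 8 variables — and teal appears only in locker 4's list, so locker 4 = teal.
locker 1 and locker 6 between them cover only {black, pink} — a naked pair. Remove those values from locker 2, locker 3, locker 5.
locker 5 has just one choice, so locker 5 = orange. Strike orange from locker 3.
locker 3's domain is down to {red}, so locker 3 = red. Remove red from locker 8.
So yellow goes to locker 8.

locker 8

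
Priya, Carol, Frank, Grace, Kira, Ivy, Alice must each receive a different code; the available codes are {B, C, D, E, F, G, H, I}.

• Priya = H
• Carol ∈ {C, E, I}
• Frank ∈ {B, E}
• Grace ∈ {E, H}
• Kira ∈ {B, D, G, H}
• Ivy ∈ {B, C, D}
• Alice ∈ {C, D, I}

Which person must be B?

Frank

Priya's domain is down to {H}, so Priya = H. Strike H from Grace, Kira.
Grace's domain is down to {E}, so Grace = E. Strike E from Carol, Frank.
So B goes to Frank.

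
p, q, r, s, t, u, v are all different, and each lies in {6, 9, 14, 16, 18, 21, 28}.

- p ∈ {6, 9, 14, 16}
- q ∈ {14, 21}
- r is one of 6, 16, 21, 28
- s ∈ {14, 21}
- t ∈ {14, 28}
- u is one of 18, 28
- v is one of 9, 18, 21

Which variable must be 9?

q and s between them cover only {14, 21} — a naked pair. Remove those values from p, r, t, v.
t has just one choice, so t = 28. Eliminate 28 elsewhere: r, u.
u has just one choice, so u = 18. Remove 18 from v.
So 9 goes to v.

v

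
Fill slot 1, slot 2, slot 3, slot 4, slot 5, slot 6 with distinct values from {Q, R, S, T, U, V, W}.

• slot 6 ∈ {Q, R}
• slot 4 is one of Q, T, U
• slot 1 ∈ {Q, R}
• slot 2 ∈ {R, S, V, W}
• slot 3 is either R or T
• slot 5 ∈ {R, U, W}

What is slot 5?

slot 1 and slot 6 between them cover only {Q, R} — a naked pair. Remove those values from slot 2, slot 3, slot 4, slot 5.
slot 3 has just one choice, so slot 3 = T. Remove T from slot 4.
slot 4 must be U (only option left). Strike U from slot 5.
So slot 5 = W.

W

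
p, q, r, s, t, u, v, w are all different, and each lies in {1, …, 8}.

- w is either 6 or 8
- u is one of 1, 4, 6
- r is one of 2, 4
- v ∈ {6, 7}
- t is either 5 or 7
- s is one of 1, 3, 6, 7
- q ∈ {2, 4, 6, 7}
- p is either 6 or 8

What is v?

The 8 variables together cover exactly {1, 2, 3, 4, 5, 6, 7, 8} — 8 values for 8 variables — and 3 appears only in s's list, so s = 3.
The 7 still-open variables together cover exactly {1, 2, 4, 5, 6, 7, 8} — 7 values for 7 variables — and 1 appears only in u's list, so u = 1.
Among the 6 still-open variables, 5 fits only t (and all 6 values in {2, 4, 5, 6, 7, 8} must be used), so t = 5.
The 2 variables p and w are confined to {6, 8}, which locks those values in; drop them from q, v.
So v = 7.

7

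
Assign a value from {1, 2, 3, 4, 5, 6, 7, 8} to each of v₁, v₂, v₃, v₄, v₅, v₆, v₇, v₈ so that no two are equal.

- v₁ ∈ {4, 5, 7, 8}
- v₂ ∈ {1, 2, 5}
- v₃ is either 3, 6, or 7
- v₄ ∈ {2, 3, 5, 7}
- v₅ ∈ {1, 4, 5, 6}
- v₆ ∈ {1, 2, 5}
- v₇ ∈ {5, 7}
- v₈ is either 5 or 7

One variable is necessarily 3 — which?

v₄

The 8 variables together cover exactly {1, 2, 3, 4, 5, 6, 7, 8} — 8 values for 8 variables — and 8 appears only in v₁'s list, so v₁ = 8.
The 7 still-open variables together cover exactly {1, 2, 3, 4, 5, 6, 7} — 7 values for 7 variables — and 4 appears only in v₅'s list, so v₅ = 4.
Among the 6 still-open variables, 6 fits only v₃ (and all 6 values in {1, 2, 3, 5, 6, 7} must be used), so v₃ = 6.
Among the 5 still-open variables, 3 fits only v₄ (and all 5 values in {1, 2, 3, 5, 7} must be used), so v₄ = 3.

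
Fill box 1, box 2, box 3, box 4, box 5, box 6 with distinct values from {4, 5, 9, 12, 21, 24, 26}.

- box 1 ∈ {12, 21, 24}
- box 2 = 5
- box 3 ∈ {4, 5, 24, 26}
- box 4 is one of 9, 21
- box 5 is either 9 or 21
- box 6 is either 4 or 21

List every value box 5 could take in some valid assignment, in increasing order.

9, 21

box 2 must be 5 (only option left). Strike 5 from box 3.
The 2 variables box 4 and box 5 are confined to {9, 21}, which locks those values in; drop them from box 1, box 6.
box 6's domain is down to {4}, so box 6 = 4. Remove 4 from box 3.
No further eliminations apply; box 5 can still be any of 9, 21.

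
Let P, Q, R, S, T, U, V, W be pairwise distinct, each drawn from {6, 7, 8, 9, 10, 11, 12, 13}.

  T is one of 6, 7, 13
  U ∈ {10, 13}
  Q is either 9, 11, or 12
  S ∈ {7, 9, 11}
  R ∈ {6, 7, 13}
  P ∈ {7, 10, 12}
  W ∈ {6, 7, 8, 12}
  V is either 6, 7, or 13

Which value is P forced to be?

12

The 8 variables draw from only 8 values {6, 7, 8, 9, 10, 11, 12, 13}, so each is used; only W can be 8, hence W = 8.
R, T, V between them cover only {6, 7, 13} — a naked triple. Remove those values from P, S, U.
U must be 10 (only option left). Remove 10 from P.
So P = 12.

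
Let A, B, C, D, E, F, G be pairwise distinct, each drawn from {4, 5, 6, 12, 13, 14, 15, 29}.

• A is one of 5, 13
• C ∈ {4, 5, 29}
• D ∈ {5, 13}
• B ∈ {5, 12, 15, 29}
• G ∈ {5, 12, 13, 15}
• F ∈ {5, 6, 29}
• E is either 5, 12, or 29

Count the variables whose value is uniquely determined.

2

Among the 7 variables, 4 fits only C (and all 7 values in {4, 5, 6, 12, 13, 15, 29} must be used), so C = 4.
The 6 still-open variables together cover exactly {5, 6, 12, 13, 15, 29} — 6 values for 6 variables — and 6 appears only in F's list, so F = 6.
A and D share exactly the 2 values {5, 13}; by pigeonhole those values go to them, so strike 5, 13 from B, E, G.
Determined: C=4, F=6. The other variables each still have more than one consistent value. That makes 2.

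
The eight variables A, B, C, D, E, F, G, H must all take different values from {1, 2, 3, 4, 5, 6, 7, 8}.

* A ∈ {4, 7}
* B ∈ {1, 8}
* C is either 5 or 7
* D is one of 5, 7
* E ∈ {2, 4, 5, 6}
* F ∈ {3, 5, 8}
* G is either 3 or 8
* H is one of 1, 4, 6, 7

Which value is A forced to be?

The 8 variables draw from only 8 values {1, 2, 3, 4, 5, 6, 7, 8}, so each is used; only E can be 2, hence E = 2.
The 7 still-open variables draw from only 7 values {1, 3, 4, 5, 6, 7, 8}, so each is used; only H can be 6, hence H = 6.
Among the 6 still-open variables, 1 fits only B (and all 6 values in {1, 3, 4, 5, 7, 8} must be used), so B = 1.
Among the 5 still-open variables, 4 fits only A (and all 5 values in {3, 4, 5, 7, 8} must be used), so A = 4.

4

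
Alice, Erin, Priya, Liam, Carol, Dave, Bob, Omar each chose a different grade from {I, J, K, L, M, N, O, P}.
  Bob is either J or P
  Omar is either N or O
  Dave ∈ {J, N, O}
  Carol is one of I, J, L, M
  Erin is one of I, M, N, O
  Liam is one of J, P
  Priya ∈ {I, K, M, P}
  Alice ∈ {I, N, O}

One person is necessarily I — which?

The 8 variables draw from only 8 values {I, J, K, L, M, N, O, P}, so each is used; only Priya can be K, hence Priya = K.
The 7 still-open variables together cover exactly {I, J, L, M, N, O, P} — 7 values for 7 variables — and L appears only in Carol's list, so Carol = L.
Among the 6 still-open variables, M fits only Erin (and all 6 values in {I, J, M, N, O, P} must be used), so Erin = M.
The 5 still-open variables draw from only 5 values {I, J, N, O, P}, so each is used; only Alice can be I, hence Alice = I.

Alice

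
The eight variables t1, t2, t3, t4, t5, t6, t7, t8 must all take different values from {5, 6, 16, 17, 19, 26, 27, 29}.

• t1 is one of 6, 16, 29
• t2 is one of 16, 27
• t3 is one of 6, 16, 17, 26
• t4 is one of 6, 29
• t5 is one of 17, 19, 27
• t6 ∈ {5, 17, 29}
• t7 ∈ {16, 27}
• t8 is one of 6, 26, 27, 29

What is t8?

The 8 variables together cover exactly {5, 6, 16, 17, 19, 26, 27, 29} — 8 values for 8 variables — and 5 appears only in t6's list, so t6 = 5.
The 7 still-open variables draw from only 7 values {6, 16, 17, 19, 26, 27, 29}, so each is used; only t5 can be 19, hence t5 = 19.
The 6 still-open variables together cover exactly {6, 16, 17, 26, 27, 29} — 6 values for 6 variables — and 17 appears only in t3's list, so t3 = 17.
Among the 5 still-open variables, 26 fits only t8 (and all 5 values in {6, 16, 26, 27, 29} must be used), so t8 = 26.

26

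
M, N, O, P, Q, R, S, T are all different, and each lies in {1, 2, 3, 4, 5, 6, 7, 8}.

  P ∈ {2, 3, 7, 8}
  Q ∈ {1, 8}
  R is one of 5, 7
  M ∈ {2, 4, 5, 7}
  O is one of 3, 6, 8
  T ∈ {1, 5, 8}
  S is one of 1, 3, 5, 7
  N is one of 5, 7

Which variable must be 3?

S

The 8 variables draw from only 8 values {1, 2, 3, 4, 5, 6, 7, 8}, so each is used; only M can be 4, hence M = 4.
Among the 7 still-open variables, 2 fits only P (and all 7 values in {1, 2, 3, 5, 6, 7, 8} must be used), so P = 2.
The 6 still-open variables together cover exactly {1, 3, 5, 6, 7, 8} — 6 values for 6 variables — and 6 appears only in O's list, so O = 6.
The 5 still-open variables draw from only 5 values {1, 3, 5, 7, 8}, so each is used; only S can be 3, hence S = 3.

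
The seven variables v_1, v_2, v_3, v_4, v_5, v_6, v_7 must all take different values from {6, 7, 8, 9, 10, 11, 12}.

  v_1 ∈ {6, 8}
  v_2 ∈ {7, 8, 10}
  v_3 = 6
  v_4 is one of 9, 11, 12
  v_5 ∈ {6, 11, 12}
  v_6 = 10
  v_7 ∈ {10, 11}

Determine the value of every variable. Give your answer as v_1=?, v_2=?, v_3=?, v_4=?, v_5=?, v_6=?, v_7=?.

v_3's domain is down to {6}, so v_3 = 6. So v_1, v_5 can't be 6.
v_6 has just one choice, so v_6 = 10. Strike 10 from v_2, v_7.
v_7 must be 11 (only option left). Eliminate 11 elsewhere: v_4, v_5.
v_1's domain is down to {8}, so v_1 = 8. So v_2 can't be 8.
v_2's domain is down to {7}, so v_2 = 7.
v_5 has just one choice, so v_5 = 12. Eliminate 12 elsewhere: v_4.
v_4 has just one choice, so v_4 = 9.

v_1=8, v_2=7, v_3=6, v_4=9, v_5=12, v_6=10, v_7=11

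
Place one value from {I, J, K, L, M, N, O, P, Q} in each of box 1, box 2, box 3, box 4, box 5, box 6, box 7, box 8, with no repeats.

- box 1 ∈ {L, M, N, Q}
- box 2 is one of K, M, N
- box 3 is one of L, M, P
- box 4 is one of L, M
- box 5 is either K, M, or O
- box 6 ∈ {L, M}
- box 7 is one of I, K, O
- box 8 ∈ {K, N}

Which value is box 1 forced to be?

The 8 variables draw from only 8 values {I, K, L, M, N, O, P, Q}, so each is used; only box 7 can be I, hence box 7 = I.
Among the 7 still-open variables, O fits only box 5 (and all 7 values in {K, L, M, N, O, P, Q} must be used), so box 5 = O.
The 6 still-open variables together cover exactly {K, L, M, N, P, Q} — 6 values for 6 variables — and P appears only in box 3's list, so box 3 = P.
The 5 still-open variables together cover exactly {K, L, M, N, Q} — 5 values for 5 variables — and Q appears only in box 1's list, so box 1 = Q.

Q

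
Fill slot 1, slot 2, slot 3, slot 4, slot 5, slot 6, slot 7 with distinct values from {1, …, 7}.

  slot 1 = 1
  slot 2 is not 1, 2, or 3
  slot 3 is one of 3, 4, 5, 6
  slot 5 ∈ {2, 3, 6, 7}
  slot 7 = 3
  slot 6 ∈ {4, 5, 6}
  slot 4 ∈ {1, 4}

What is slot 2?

7

slot 1 must be 1 (only option left). Eliminate 1 elsewhere: slot 4.
slot 4 must be 4 (only option left). So slot 2, slot 3, slot 6 can't be 4.
slot 7 must be 3 (only option left). Strike 3 from slot 3, slot 5.
The 4 still-open variables draw from only 4 values {2, 5, 6, 7}, so each is used; only slot 5 can be 2, hence slot 5 = 2.
The 3 still-open variables draw from only 3 values {5, 6, 7}, so each is used; only slot 2 can be 7, hence slot 2 = 7.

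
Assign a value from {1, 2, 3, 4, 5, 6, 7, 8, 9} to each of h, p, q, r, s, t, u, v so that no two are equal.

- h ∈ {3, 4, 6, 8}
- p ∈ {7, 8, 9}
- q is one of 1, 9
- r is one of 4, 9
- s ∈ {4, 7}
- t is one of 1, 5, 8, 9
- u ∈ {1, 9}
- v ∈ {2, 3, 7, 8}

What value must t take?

q and u between them cover only {1, 9} — a naked pair. Remove those values from p, r, t.
r's domain is down to {4}, so r = 4. So h, s can't be 4.
s has just one choice, so s = 7. Eliminate 7 elsewhere: p, v.
p's domain is down to {8}, so p = 8. Eliminate 8 elsewhere: h, t, v.
So t = 5.

5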